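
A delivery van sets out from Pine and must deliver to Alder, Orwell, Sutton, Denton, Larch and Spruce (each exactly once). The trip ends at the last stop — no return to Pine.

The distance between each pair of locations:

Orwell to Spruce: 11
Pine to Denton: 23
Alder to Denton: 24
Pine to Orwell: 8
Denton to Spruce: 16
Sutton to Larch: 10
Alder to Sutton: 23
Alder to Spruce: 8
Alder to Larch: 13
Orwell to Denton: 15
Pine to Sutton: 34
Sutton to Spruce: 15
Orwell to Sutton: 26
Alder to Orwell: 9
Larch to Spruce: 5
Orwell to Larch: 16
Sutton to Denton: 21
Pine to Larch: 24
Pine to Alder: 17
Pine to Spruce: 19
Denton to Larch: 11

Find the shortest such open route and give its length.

Shortest open route: 61.

There are 6! = 720 possible orderings.
Pine→Alder→Orwell→Sutton→Denton→Larch→Spruce: 17+9+26+21+11+5 = 89
Pine→Alder→Orwell→Sutton→Denton→Spruce→Larch: 17+9+26+21+16+5 = 94
Pine→Alder→Orwell→Sutton→Larch→Denton→Spruce: 17+9+26+10+11+16 = 89
Pine→Alder→Orwell→Sutton→Larch→Spruce→Denton: 17+9+26+10+5+16 = 83
Pine→Alder→Orwell→Sutton→Spruce→Denton→Larch: 17+9+26+15+16+11 = 94
Pine→Alder→Orwell→Sutton→Spruce→Larch→Denton: 17+9+26+15+5+11 = 83
Pine→Alder→Orwell→Denton→Sutton→Larch→Spruce: 17+9+15+21+10+5 = 77
Pine→Alder→Orwell→Denton→Sutton→Spruce→Larch: 17+9+15+21+15+5 = 82
… (712 more)
Pine→Orwell→Alder→Spruce→Sutton→Larch→Denton: 8+9+8+15+10+11 = 61  ← best
The minimum is 61.
One shortest path: Pine → Orwell → Alder → Spruce → Sutton → Larch → Denton.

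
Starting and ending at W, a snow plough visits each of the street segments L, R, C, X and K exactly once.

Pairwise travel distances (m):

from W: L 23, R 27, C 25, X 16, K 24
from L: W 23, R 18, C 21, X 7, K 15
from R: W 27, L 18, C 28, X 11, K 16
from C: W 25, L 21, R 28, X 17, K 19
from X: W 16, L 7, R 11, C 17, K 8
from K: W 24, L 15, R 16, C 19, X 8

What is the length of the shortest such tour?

W → L → R → C → X → K → W: 23+18+28+17+8+24 = 118
W → L → R → C → K → X → W: 23+18+28+19+8+16 = 112
W → L → R → X → C → K → W: 23+18+11+17+19+24 = 112
W → L → R → X → K → C → W: 23+18+11+8+19+25 = 104
W → L → R → K → C → X → W: 23+18+16+19+17+16 = 109
W → L → R → K → X → C → W: 23+18+16+8+17+25 = 107
W → L → C → R → X → K → W: 23+21+28+11+8+24 = 115
W → L → C → R → K → X → W: 23+21+28+16+8+16 = 112
W → L → C → X → R → K → W: 23+21+17+11+16+24 = 112
W → L → C → X → K → R → W: 23+21+17+8+16+27 = 112
W → L → C → K → R → X → W: 23+21+19+16+11+16 = 106
W → L → C → K → X → R → W: 23+21+19+8+11+27 = 109
W → L → X → R → C → K → W: 23+7+11+28+19+24 = 112
W → L → X → R → K → C → W: 23+7+11+16+19+25 = 101
… (46 more)
The minimum is 101.
One optimal route: W → L → X → R → K → C → W (or its reverse).

Shortest round trip = 101 m.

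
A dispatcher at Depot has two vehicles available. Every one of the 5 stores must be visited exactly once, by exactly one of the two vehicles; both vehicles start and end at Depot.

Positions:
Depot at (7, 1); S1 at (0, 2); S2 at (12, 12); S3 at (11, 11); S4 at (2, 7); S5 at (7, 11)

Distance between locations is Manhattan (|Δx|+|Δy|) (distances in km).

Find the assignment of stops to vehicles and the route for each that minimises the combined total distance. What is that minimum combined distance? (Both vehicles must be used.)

There are 2^4 − 1 = 15 ways to divide the 5 stops into two non-empty groups. For each, the best each vehicle can do is its own shortest tour through its group:
  {S1} + {S2, S3, S4, S5}: 16 + 42 = 58
  {S2} + {S1, S3, S4, S5}: 32 + 42 = 74
  {S1, S2} + {S3, S4, S5}: 46 + 38 = 84
  {S3} + {S1, S2, S4, S5}: 28 + 46 = 74
  {S1, S3} + {S2, S4, S5}: 42 + 42 = 84
  {S2, S3} + {S1, S4, S5}: 32 + 34 = 66
  … (15 splits in total)
Best: vehicle 1 Depot → S1 → Depot = 16; vehicle 2 Depot → S2 → S3 → S5 → S4 → Depot = 42; combined 58.

58 km — the smallest possible combined total.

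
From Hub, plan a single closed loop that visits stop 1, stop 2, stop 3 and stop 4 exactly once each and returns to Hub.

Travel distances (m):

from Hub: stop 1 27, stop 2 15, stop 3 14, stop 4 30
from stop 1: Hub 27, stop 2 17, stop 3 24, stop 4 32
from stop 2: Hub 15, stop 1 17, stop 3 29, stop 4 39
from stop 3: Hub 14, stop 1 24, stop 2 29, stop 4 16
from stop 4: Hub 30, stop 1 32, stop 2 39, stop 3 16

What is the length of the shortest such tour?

Shortest round trip = 94 m.

There are 12 distinct closed tours to check (reversals are equivalent).
Hub - stop 1 - stop 2 - stop 3 - stop 4 - Hub: 27+17+29+16+30 = 119
Hub - stop 1 - stop 2 - stop 4 - stop 3 - Hub: 27+17+39+16+14 = 113
Hub - stop 1 - stop 3 - stop 2 - stop 4 - Hub: 27+24+29+39+30 = 149
Hub - stop 1 - stop 3 - stop 4 - stop 2 - Hub: 27+24+16+39+15 = 121
Hub - stop 1 - stop 4 - stop 2 - stop 3 - Hub: 27+32+39+29+14 = 141
Hub - stop 1 - stop 4 - stop 3 - stop 2 - Hub: 27+32+16+29+15 = 119
Hub - stop 2 - stop 1 - stop 3 - stop 4 - Hub: 15+17+24+16+30 = 102
Hub - stop 2 - stop 1 - stop 4 - stop 3 - Hub: 15+17+32+16+14 = 94
Hub - stop 2 - stop 3 - stop 1 - stop 4 - Hub: 15+29+24+32+30 = 130
Hub - stop 2 - stop 4 - stop 1 - stop 3 - Hub: 15+39+32+24+14 = 124
Hub - stop 3 - stop 1 - stop 2 - stop 4 - Hub: 14+24+17+39+30 = 124
Hub - stop 3 - stop 2 - stop 1 - stop 4 - Hub: 14+29+17+32+30 = 122
The minimum is 94.
One optimal route: Hub → stop 2 → stop 1 → stop 4 → stop 3 → Hub (or its reverse).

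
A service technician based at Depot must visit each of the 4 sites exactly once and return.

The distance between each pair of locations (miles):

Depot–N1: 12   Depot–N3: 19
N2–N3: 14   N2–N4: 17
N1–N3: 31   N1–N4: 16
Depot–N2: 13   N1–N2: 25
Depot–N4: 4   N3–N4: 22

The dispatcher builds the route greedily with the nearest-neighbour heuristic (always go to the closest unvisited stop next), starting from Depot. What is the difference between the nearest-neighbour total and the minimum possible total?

1 miles longer than the optimal tour.

Depot: N4=4, N1=12, N2=13, N3=19 ⇒ N4
N4: N1=16, N2=17, N3=22 ⇒ N1
N1: N2=25, N3=31 ⇒ N2
N2: N3=14 ⇒ N3
NN route Depot → N4 → N1 → N2 → N3 → Depot costs 78.
Optimal: Depot → N1 → N2 → N3 → N4 → Depot costs 77 (by enumerating all 12 distinct tours).
Excess = 78 − 77 = 1.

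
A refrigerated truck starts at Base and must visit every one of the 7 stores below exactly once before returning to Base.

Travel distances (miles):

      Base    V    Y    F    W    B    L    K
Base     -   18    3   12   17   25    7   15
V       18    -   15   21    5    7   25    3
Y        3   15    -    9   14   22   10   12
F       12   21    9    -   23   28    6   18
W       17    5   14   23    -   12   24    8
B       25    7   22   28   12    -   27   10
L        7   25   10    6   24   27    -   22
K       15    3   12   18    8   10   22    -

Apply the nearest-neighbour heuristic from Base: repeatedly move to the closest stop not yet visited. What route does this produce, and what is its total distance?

85 miles along Base → Y → F → L → K → V → W → B → Base.

Base → [Y:3 / L:7 / F:12 / K:15 / W:17 / V:18 / B:25] → Y (3)
Y → [F:9 / L:10 / K:12 / W:14 / V:15 / B:22] → F (9)
F → [L:6 / K:18 / V:21 / W:23 / B:28] → L (6)
L → [K:22 / W:24 / V:25 / B:27] → K (22)
K → [V:3 / W:8 / B:10] → V (3)
V → [W:5 / B:7] → W (5)
W → [B:12] → B (12)
Return B→Base: 25.
Total = 3 + 9 + 6 + 22 + 3 + 5 + 12 + 25 = 85.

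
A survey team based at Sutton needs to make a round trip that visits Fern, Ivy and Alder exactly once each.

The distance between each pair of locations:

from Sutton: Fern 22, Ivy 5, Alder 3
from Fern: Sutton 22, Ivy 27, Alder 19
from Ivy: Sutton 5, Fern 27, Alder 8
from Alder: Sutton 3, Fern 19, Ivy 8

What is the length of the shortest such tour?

With 3 stops there are 3!/2 = 3 distinct round trips (a route and its reverse cost the same).
Sutton→Fern→Ivy→Alder→Sutton: 22+27+8+3 = 60
Sutton→Fern→Alder→Ivy→Sutton: 22+19+8+5 = 54
Sutton→Ivy→Fern→Alder→Sutton: 5+27+19+3 = 54
The minimum is 54.
One optimal route: Sutton → Fern → Alder → Ivy → Sutton (or its reverse).

Shortest round trip = 54.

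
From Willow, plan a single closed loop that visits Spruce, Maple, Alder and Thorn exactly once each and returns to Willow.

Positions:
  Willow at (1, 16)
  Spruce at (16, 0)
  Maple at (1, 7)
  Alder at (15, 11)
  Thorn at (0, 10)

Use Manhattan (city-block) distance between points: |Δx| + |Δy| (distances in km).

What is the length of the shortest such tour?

64 km — the shortest possible round trip.

With 4 stops there are 4!/2 = 12 distinct round trips (a route and its reverse cost the same).
Willow-Spruce-Maple-Alder-Thorn-Willow: 31+22+18+16+7 = 94
Willow-Spruce-Maple-Thorn-Alder-Willow: 31+22+4+16+19 = 92
Willow-Spruce-Alder-Maple-Thorn-Willow: 31+12+18+4+7 = 72
Willow-Spruce-Alder-Thorn-Maple-Willow: 31+12+16+4+9 = 72
Willow-Spruce-Thorn-Maple-Alder-Willow: 31+26+4+18+19 = 98
Willow-Spruce-Thorn-Alder-Maple-Willow: 31+26+16+18+9 = 100
Willow-Maple-Spruce-Alder-Thorn-Willow: 9+22+12+16+7 = 66
Willow-Maple-Spruce-Thorn-Alder-Willow: 9+22+26+16+19 = 92
Willow-Maple-Alder-Spruce-Thorn-Willow: 9+18+12+26+7 = 72
Willow-Maple-Thorn-Spruce-Alder-Willow: 9+4+26+12+19 = 70
Willow-Alder-Spruce-Maple-Thorn-Willow: 19+12+22+4+7 = 64
Willow-Alder-Maple-Spruce-Thorn-Willow: 19+18+22+26+7 = 92
The minimum is 64.
One optimal route: Willow → Alder → Spruce → Maple → Thorn → Willow (or its reverse).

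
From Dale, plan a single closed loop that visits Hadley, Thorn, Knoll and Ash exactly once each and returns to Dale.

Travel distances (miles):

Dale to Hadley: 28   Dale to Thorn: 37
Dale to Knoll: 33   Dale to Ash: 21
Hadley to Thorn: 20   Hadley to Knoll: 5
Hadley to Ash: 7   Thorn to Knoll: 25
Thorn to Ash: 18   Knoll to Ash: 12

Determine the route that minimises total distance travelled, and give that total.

With 4 stops there are 4!/2 = 12 distinct round trips (a route and its reverse cost the same).
Dale-Hadley-Thorn-Knoll-Ash-Dale: 28+20+25+12+21 = 106
Dale-Hadley-Thorn-Ash-Knoll-Dale: 28+20+18+12+33 = 111
Dale-Hadley-Knoll-Thorn-Ash-Dale: 28+5+25+18+21 = 97
Dale-Hadley-Knoll-Ash-Thorn-Dale: 28+5+12+18+37 = 100
Dale-Hadley-Ash-Thorn-Knoll-Dale: 28+7+18+25+33 = 111
Dale-Hadley-Ash-Knoll-Thorn-Dale: 28+7+12+25+37 = 109
Dale-Thorn-Hadley-Knoll-Ash-Dale: 37+20+5+12+21 = 95
Dale-Thorn-Hadley-Ash-Knoll-Dale: 37+20+7+12+33 = 109
Dale-Thorn-Knoll-Hadley-Ash-Dale: 37+25+5+7+21 = 95
Dale-Thorn-Ash-Hadley-Knoll-Dale: 37+18+7+5+33 = 100
Dale-Knoll-Hadley-Thorn-Ash-Dale: 33+5+20+18+21 = 97
Dale-Knoll-Thorn-Hadley-Ash-Dale: 33+25+20+7+21 = 106
The minimum is 95.
One optimal route: Dale → Thorn → Hadley → Knoll → Ash → Dale (or its reverse).

95 miles — the shortest possible round trip.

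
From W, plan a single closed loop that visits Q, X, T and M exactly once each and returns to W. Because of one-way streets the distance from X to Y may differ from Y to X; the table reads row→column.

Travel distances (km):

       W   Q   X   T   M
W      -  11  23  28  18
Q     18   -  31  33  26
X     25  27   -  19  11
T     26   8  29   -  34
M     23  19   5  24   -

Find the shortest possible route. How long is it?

68 km — the shortest possible round trip.

W → Q → X → T → M → W: 11+31+19+34+23 = 118
W → Q → X → M → T → W: 11+31+11+24+26 = 103
W → Q → T → X → M → W: 11+33+29+11+23 = 107
W → Q → T → M → X → W: 11+33+34+5+25 = 108
W → Q → M → X → T → W: 11+26+5+19+26 = 87
W → Q → M → T → X → W: 11+26+24+29+25 = 115
W → X → Q → T → M → W: 23+27+33+34+23 = 140
W → X → Q → M → T → W: 23+27+26+24+26 = 126
W → X → T → Q → M → W: 23+19+8+26+23 = 99
W → X → T → M → Q → W: 23+19+34+19+18 = 113
W → X → M → Q → T → W: 23+11+19+33+26 = 112
W → X → M → T → Q → W: 23+11+24+8+18 = 84
W → T → Q → X → M → W: 28+8+31+11+23 = 101
W → T → Q → M → X → W: 28+8+26+5+25 = 92
… (10 more)
W → M → X → T → Q → W: 18+5+19+8+18 = 68  ← best
The minimum is 68.
One optimal route: W → M → X → T → Q → W.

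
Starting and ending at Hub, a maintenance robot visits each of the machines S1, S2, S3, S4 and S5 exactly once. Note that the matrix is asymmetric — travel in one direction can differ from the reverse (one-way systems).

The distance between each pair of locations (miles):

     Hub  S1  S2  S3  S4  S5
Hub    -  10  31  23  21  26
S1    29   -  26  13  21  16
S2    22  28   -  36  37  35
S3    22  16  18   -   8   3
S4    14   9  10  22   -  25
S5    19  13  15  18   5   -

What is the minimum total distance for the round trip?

Hub-S1-S2-S3-S4-S5-Hub: 10+26+36+8+25+19 = 124
Hub-S1-S2-S3-S5-S4-Hub: 10+26+36+3+5+14 = 94
Hub-S1-S2-S4-S3-S5-Hub: 10+26+37+22+3+19 = 117
Hub-S1-S2-S4-S5-S3-Hub: 10+26+37+25+18+22 = 138
Hub-S1-S2-S5-S3-S4-Hub: 10+26+35+18+8+14 = 111
Hub-S1-S2-S5-S4-S3-Hub: 10+26+35+5+22+22 = 120
Hub-S1-S3-S2-S4-S5-Hub: 10+13+18+37+25+19 = 122
Hub-S1-S3-S2-S5-S4-Hub: 10+13+18+35+5+14 = 95
Hub-S1-S3-S4-S2-S5-Hub: 10+13+8+10+35+19 = 95
Hub-S1-S3-S4-S5-S2-Hub: 10+13+8+25+15+22 = 93
Hub-S1-S3-S5-S2-S4-Hub: 10+13+3+15+37+14 = 92
Hub-S1-S3-S5-S4-S2-Hub: 10+13+3+5+10+22 = 63
Hub-S1-S4-S2-S3-S5-Hub: 10+21+10+36+3+19 = 99
Hub-S1-S4-S2-S5-S3-Hub: 10+21+10+35+18+22 = 116
… (106 more)
The minimum is 63.
One optimal route: Hub → S1 → S3 → S5 → S4 → S2 → Hub.

Minimum total distance: 63 miles.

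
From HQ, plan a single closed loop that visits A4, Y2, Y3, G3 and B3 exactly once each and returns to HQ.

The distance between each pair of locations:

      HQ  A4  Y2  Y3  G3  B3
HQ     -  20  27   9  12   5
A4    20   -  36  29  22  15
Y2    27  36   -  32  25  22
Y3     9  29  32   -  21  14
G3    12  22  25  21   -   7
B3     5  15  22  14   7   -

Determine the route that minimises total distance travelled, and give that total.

108 — the shortest possible round trip.

With 5 stops there are 5!/2 = 60 distinct round trips (a route and its reverse cost the same).
HQ-A4-Y2-Y3-G3-B3-HQ: 20+36+32+21+7+5 = 121
HQ-A4-Y2-Y3-B3-G3-HQ: 20+36+32+14+7+12 = 121
HQ-A4-Y2-G3-Y3-B3-HQ: 20+36+25+21+14+5 = 121
HQ-A4-Y2-G3-B3-Y3-HQ: 20+36+25+7+14+9 = 111
HQ-A4-Y2-B3-Y3-G3-HQ: 20+36+22+14+21+12 = 125
HQ-A4-Y2-B3-G3-Y3-HQ: 20+36+22+7+21+9 = 115
HQ-A4-Y3-Y2-G3-B3-HQ: 20+29+32+25+7+5 = 118
HQ-A4-Y3-Y2-B3-G3-HQ: 20+29+32+22+7+12 = 122
HQ-A4-Y3-G3-Y2-B3-HQ: 20+29+21+25+22+5 = 122
HQ-A4-Y3-G3-B3-Y2-HQ: 20+29+21+7+22+27 = 126
HQ-A4-Y3-B3-Y2-G3-HQ: 20+29+14+22+25+12 = 122
HQ-A4-Y3-B3-G3-Y2-HQ: 20+29+14+7+25+27 = 122
HQ-A4-G3-Y2-Y3-B3-HQ: 20+22+25+32+14+5 = 118
HQ-A4-G3-Y2-B3-Y3-HQ: 20+22+25+22+14+9 = 112
… (46 more)
HQ-A4-B3-G3-Y2-Y3-HQ: 20+15+7+25+32+9 = 108  ← best
The minimum is 108.
One optimal route: HQ → A4 → B3 → G3 → Y2 → Y3 → HQ (or its reverse).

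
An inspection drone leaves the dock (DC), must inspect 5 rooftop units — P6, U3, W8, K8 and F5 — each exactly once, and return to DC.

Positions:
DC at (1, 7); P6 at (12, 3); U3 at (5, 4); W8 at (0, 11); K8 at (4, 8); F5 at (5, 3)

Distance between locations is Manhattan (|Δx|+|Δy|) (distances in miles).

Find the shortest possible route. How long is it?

There are 60 distinct closed tours to check (reversals are equivalent).
DC-P6-U3-W8-K8-F5-DC: 15+8+12+7+6+8 = 56
DC-P6-U3-W8-F5-K8-DC: 15+8+12+13+6+4 = 58
DC-P6-U3-K8-W8-F5-DC: 15+8+5+7+13+8 = 56
DC-P6-U3-K8-F5-W8-DC: 15+8+5+6+13+5 = 52
DC-P6-U3-F5-W8-K8-DC: 15+8+1+13+7+4 = 48
DC-P6-U3-F5-K8-W8-DC: 15+8+1+6+7+5 = 42
DC-P6-W8-U3-K8-F5-DC: 15+20+12+5+6+8 = 66
DC-P6-W8-U3-F5-K8-DC: 15+20+12+1+6+4 = 58
DC-P6-W8-K8-U3-F5-DC: 15+20+7+5+1+8 = 56
DC-P6-W8-K8-F5-U3-DC: 15+20+7+6+1+7 = 56
DC-P6-W8-F5-U3-K8-DC: 15+20+13+1+5+4 = 58
DC-P6-W8-F5-K8-U3-DC: 15+20+13+6+5+7 = 66
DC-P6-K8-U3-W8-F5-DC: 15+13+5+12+13+8 = 66
DC-P6-K8-U3-F5-W8-DC: 15+13+5+1+13+5 = 52
… (46 more)
DC-P6-F5-U3-K8-W8-DC: 15+7+1+5+7+5 = 40  ← best
The minimum is 40.
One optimal route: DC → P6 → F5 → U3 → K8 → W8 → DC (or its reverse).

40 miles — the shortest possible round trip.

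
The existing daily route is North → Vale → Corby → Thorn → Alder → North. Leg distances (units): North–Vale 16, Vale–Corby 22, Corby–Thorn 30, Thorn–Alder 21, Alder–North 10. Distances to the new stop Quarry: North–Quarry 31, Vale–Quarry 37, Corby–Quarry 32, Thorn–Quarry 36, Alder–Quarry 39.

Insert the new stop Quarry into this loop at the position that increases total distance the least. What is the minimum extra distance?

Adding 38 by placing Quarry on the Corby–Thorn leg.

Insertion cost between consecutive stops i–j is d(i,Quarry) + d(Quarry,j) − d(i,j):
  between North and Vale: 31 + 37 − 16 = 52
  between Vale and Corby: 37 + 32 − 22 = 47
  between Corby and Thorn: 32 + 36 − 30 = 38
  between Thorn and Alder: 36 + 39 − 21 = 54
  between Alder and North: 39 + 31 − 10 = 60
Cheapest insertion is between Corby and Thorn, adding 38.
New total = 99 + 38 = 137.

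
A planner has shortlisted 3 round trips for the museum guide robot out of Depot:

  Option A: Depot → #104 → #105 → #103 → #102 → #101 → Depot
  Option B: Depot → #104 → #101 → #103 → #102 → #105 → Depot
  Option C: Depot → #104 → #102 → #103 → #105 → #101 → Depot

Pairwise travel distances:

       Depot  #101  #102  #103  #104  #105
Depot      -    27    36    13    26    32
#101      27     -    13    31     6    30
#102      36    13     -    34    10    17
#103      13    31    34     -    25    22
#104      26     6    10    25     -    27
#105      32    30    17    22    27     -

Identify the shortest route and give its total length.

146 — Option B is the shortest.

Option A: 26 + 27 + 22 + 34 + 13 + 27 = 149
Option B: 26 + 6 + 31 + 34 + 17 + 32 = 146
Option C: 26 + 10 + 34 + 22 + 30 + 27 = 149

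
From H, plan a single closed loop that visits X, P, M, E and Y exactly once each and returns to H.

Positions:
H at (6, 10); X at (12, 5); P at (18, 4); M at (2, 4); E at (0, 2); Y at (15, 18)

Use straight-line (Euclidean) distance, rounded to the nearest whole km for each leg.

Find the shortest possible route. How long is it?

H-X-P-M-E-Y-H: 8+6+16+3+22+12 = 67
H-X-P-M-Y-E-H: 8+6+16+19+22+10 = 81
H-X-P-E-M-Y-H: 8+6+18+3+19+12 = 66
H-X-P-E-Y-M-H: 8+6+18+22+19+7 = 80
H-X-P-Y-M-E-H: 8+6+14+19+3+10 = 60
H-X-P-Y-E-M-H: 8+6+14+22+3+7 = 60
H-X-M-P-E-Y-H: 8+10+16+18+22+12 = 86
H-X-M-P-Y-E-H: 8+10+16+14+22+10 = 80
H-X-M-E-P-Y-H: 8+10+3+18+14+12 = 65
H-X-M-E-Y-P-H: 8+10+3+22+14+13 = 70
H-X-M-Y-P-E-H: 8+10+19+14+18+10 = 79
H-X-M-Y-E-P-H: 8+10+19+22+18+13 = 90
H-X-E-P-M-Y-H: 8+12+18+16+19+12 = 85
H-X-E-P-Y-M-H: 8+12+18+14+19+7 = 78
… (46 more)
H-M-E-X-P-Y-H: 7+3+12+6+14+12 = 54  ← best
The minimum is 54.
One optimal route: H → M → E → X → P → Y → H (or its reverse).

Minimum total distance: 54 km.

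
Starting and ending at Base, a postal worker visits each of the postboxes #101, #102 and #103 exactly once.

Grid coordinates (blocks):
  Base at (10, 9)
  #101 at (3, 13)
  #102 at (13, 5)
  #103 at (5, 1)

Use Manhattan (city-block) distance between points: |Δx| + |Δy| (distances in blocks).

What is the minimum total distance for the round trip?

44 blocks — the shortest possible round trip.

Base - #101 - #102 - #103 - Base: 11+18+12+13 = 54
Base - #101 - #103 - #102 - Base: 11+14+12+7 = 44
Base - #102 - #101 - #103 - Base: 7+18+14+13 = 52
The minimum is 44.
One optimal route: Base → #101 → #103 → #102 → Base (or its reverse).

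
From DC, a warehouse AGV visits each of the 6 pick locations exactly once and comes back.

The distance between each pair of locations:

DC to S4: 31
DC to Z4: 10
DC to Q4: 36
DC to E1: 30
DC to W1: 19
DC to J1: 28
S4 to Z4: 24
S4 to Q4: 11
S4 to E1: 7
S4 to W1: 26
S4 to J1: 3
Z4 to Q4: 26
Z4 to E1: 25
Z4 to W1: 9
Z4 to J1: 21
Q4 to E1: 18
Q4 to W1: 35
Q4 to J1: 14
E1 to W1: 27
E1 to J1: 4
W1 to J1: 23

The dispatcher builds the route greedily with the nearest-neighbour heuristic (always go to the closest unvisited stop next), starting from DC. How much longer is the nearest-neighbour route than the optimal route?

From DC: Z4=10, W1=19, J1=28, E1=30, S4=31, Q4=36 → choose Z4 (10).
From Z4: W1=9, J1=21, S4=24, E1=25, Q4=26 → choose W1 (9).
From W1: J1=23, S4=26, E1=27, Q4=35 → choose J1 (23).
From J1: S4=3, E1=4, Q4=14 → choose S4 (3).
From S4: E1=7, Q4=11 → choose E1 (7).
From E1: Q4=18 → choose Q4 (18).
NN route DC → Z4 → W1 → J1 → S4 → E1 → Q4 → DC costs 106.
Optimal: DC → Z4 → Q4 → S4 → E1 → J1 → W1 → DC costs 100 (by enumerating all 360 distinct tours).
Excess = 106 − 100 = 6.

6 longer than the optimal tour.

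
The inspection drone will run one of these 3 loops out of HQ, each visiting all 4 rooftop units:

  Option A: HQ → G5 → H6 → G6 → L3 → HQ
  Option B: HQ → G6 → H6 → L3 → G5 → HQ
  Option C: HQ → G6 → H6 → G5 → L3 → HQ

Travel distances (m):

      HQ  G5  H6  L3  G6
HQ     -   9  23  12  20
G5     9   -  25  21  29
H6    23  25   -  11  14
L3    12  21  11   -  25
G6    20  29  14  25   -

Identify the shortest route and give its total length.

Shortest is Option B, total 75 m.

Option A: 9 + 25 + 14 + 25 + 12 = 85
Option B: 20 + 14 + 11 + 21 + 9 = 75
Option C: 20 + 14 + 25 + 21 + 12 = 92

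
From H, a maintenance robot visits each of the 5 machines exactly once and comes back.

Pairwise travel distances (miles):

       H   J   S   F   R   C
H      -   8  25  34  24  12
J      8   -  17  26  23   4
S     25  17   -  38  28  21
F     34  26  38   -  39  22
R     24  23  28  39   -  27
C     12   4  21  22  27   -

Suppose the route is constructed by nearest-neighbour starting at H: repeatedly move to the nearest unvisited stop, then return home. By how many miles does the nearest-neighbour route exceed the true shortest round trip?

H: J=8, C=12, R=24, S=25, F=34 ⇒ J
J: C=4, S=17, R=23, F=26 ⇒ C
C: S=21, F=22, R=27 ⇒ S
S: R=28, F=38 ⇒ R
R: F=39 ⇒ F
NN route H → J → C → S → R → F → H costs 134.
Optimal: H → J → C → F → S → R → H costs 124 (by enumerating all 60 distinct tours).
Excess = 134 − 124 = 10.

The nearest-neighbour route is 10 miles longer than optimal.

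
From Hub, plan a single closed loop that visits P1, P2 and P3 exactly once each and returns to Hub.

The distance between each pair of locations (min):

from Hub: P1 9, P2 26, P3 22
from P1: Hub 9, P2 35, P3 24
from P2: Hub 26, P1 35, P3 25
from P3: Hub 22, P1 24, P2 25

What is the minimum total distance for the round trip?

Shortest round trip = 84 min.

Hub-P1-P2-P3-Hub: 9+35+25+22 = 91
Hub-P1-P3-P2-Hub: 9+24+25+26 = 84
Hub-P2-P1-P3-Hub: 26+35+24+22 = 107
The minimum is 84.
One optimal route: Hub → P1 → P3 → P2 → Hub (or its reverse).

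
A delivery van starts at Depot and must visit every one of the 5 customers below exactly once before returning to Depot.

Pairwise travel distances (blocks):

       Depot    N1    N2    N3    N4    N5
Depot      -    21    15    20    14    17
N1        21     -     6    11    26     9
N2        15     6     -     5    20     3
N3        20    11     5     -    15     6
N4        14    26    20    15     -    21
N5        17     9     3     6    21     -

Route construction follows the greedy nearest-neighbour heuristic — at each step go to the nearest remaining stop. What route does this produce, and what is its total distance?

Total distance 67 blocks via the nearest-neighbour route Depot → N4 → N3 → N2 → N5 → N1 → Depot.

At Depot the remaining stops are N4 14, N2 15, N5 17, N3 20, N1 21; go to N4.
At N4 the remaining stops are N3 15, N2 20, N5 21, N1 26; go to N3.
At N3 the remaining stops are N2 5, N5 6, N1 11; go to N2.
At N2 the remaining stops are N5 3, N1 6; go to N5.
At N5 the remaining stops are N1 9; go to N1.
Return N1→Depot: 21.
Total = 14 + 15 + 5 + 3 + 9 + 21 = 67.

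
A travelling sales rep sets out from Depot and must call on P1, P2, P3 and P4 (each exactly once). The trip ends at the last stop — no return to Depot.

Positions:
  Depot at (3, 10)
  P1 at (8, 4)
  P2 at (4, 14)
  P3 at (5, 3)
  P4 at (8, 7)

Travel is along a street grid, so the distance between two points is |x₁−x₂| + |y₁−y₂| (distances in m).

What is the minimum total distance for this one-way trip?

There are 4! = 24 possible orderings.
Depot - P1 - P2 - P3 - P4: 11+14+12+7 = 44
Depot - P1 - P2 - P4 - P3: 11+14+11+7 = 43
Depot - P1 - P3 - P2 - P4: 11+4+12+11 = 38
Depot - P1 - P3 - P4 - P2: 11+4+7+11 = 33
Depot - P1 - P4 - P2 - P3: 11+3+11+12 = 37
Depot - P1 - P4 - P3 - P2: 11+3+7+12 = 33
Depot - P2 - P1 - P3 - P4: 5+14+4+7 = 30
Depot - P2 - P1 - P4 - P3: 5+14+3+7 = 29
Depot - P2 - P3 - P1 - P4: 5+12+4+3 = 24
Depot - P2 - P3 - P4 - P1: 5+12+7+3 = 27
Depot - P2 - P4 - P1 - P3: 5+11+3+4 = 23
Depot - P2 - P4 - P3 - P1: 5+11+7+4 = 27
Depot - P3 - P1 - P2 - P4: 9+4+14+11 = 38
Depot - P3 - P1 - P4 - P2: 9+4+3+11 = 27
… (10 more)
The minimum is 23.
One shortest path: Depot → P2 → P4 → P1 → P3.

Minimum one-way distance = 23 m.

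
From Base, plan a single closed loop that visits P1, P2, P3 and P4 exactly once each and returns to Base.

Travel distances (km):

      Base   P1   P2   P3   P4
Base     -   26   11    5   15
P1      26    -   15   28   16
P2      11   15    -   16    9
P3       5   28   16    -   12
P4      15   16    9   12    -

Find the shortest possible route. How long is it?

There are 12 distinct closed tours to check (reversals are equivalent).
Base → P1 → P2 → P3 → P4 → Base: 26+15+16+12+15 = 84
Base → P1 → P2 → P4 → P3 → Base: 26+15+9+12+5 = 67
Base → P1 → P3 → P2 → P4 → Base: 26+28+16+9+15 = 94
Base → P1 → P3 → P4 → P2 → Base: 26+28+12+9+11 = 86
Base → P1 → P4 → P2 → P3 → Base: 26+16+9+16+5 = 72
Base → P1 → P4 → P3 → P2 → Base: 26+16+12+16+11 = 81
Base → P2 → P1 → P3 → P4 → Base: 11+15+28+12+15 = 81
Base → P2 → P1 → P4 → P3 → Base: 11+15+16+12+5 = 59
Base → P2 → P3 → P1 → P4 → Base: 11+16+28+16+15 = 86
Base → P2 → P4 → P1 → P3 → Base: 11+9+16+28+5 = 69
Base → P3 → P1 → P2 → P4 → Base: 5+28+15+9+15 = 72
Base → P3 → P2 → P1 → P4 → Base: 5+16+15+16+15 = 67
The minimum is 59.
One optimal route: Base → P2 → P1 → P4 → P3 → Base (or its reverse).

59 km — the shortest possible round trip.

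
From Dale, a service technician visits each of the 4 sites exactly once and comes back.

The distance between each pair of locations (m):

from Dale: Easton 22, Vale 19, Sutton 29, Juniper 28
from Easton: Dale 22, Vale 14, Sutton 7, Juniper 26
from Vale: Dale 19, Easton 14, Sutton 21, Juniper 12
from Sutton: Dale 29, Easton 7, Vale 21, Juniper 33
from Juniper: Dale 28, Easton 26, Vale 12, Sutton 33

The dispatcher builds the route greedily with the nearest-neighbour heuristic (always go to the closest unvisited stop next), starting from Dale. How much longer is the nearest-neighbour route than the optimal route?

From Dale: Vale=19, Easton=22, Juniper=28, Sutton=29 → choose Vale (19).
From Vale: Juniper=12, Easton=14, Sutton=21 → choose Juniper (12).
From Juniper: Easton=26, Sutton=33 → choose Easton (26).
From Easton: Sutton=7 → choose Sutton (7).
NN route Dale → Vale → Juniper → Easton → Sutton → Dale costs 93.
Optimal: Dale → Easton → Sutton → Vale → Juniper → Dale costs 90 (by enumerating all 12 distinct tours).
Excess = 93 − 90 = 3.

3 m longer than the optimal tour.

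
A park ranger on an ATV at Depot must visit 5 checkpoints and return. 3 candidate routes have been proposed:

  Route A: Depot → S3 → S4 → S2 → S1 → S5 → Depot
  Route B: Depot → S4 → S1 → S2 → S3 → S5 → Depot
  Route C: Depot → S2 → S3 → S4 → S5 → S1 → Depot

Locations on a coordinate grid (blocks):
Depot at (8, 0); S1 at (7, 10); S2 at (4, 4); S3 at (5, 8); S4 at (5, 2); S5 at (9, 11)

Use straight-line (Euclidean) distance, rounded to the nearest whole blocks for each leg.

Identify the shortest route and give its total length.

Shortest is Route A, total 37 blocks.

Route A: 9 + 6 + 2 + 7 + 2 + 11 = 37
Route B: 4 + 8 + 7 + 4 + 5 + 11 = 39
Route C: 6 + 4 + 6 + 10 + 2 + 10 = 38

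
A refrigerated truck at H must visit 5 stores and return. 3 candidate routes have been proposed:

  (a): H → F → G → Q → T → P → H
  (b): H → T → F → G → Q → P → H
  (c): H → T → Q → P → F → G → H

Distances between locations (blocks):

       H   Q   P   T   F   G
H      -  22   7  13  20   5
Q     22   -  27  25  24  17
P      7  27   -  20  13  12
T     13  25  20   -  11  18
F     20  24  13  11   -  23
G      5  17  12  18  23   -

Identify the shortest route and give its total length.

(a): 20 + 23 + 17 + 25 + 20 + 7 = 112
(b): 13 + 11 + 23 + 17 + 27 + 7 = 98
(c): 13 + 25 + 27 + 13 + 23 + 5 = 106

98 blocks — (b) is the shortest.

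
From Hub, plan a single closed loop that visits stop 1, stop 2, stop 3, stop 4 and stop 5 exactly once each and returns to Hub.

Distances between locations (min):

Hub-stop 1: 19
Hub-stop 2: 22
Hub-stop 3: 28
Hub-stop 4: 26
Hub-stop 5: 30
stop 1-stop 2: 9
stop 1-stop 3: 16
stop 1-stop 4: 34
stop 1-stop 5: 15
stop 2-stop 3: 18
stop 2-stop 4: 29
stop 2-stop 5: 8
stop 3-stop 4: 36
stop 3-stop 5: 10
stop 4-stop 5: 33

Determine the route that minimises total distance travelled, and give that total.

Shortest round trip = 108 min.

With 5 stops there are 5!/2 = 60 distinct round trips (a route and its reverse cost the same).
Hub → stop 1 → stop 2 → stop 3 → stop 4 → stop 5 → Hub: 19+9+18+36+33+30 = 145
Hub → stop 1 → stop 2 → stop 3 → stop 5 → stop 4 → Hub: 19+9+18+10+33+26 = 115
Hub → stop 1 → stop 2 → stop 4 → stop 3 → stop 5 → Hub: 19+9+29+36+10+30 = 133
Hub → stop 1 → stop 2 → stop 4 → stop 5 → stop 3 → Hub: 19+9+29+33+10+28 = 128
Hub → stop 1 → stop 2 → stop 5 → stop 3 → stop 4 → Hub: 19+9+8+10+36+26 = 108
Hub → stop 1 → stop 2 → stop 5 → stop 4 → stop 3 → Hub: 19+9+8+33+36+28 = 133
Hub → stop 1 → stop 3 → stop 2 → stop 4 → stop 5 → Hub: 19+16+18+29+33+30 = 145
Hub → stop 1 → stop 3 → stop 2 → stop 5 → stop 4 → Hub: 19+16+18+8+33+26 = 120
Hub → stop 1 → stop 3 → stop 4 → stop 2 → stop 5 → Hub: 19+16+36+29+8+30 = 138
Hub → stop 1 → stop 3 → stop 4 → stop 5 → stop 2 → Hub: 19+16+36+33+8+22 = 134
Hub → stop 1 → stop 3 → stop 5 → stop 2 → stop 4 → Hub: 19+16+10+8+29+26 = 108
Hub → stop 1 → stop 3 → stop 5 → stop 4 → stop 2 → Hub: 19+16+10+33+29+22 = 129
Hub → stop 1 → stop 4 → stop 2 → stop 3 → stop 5 → Hub: 19+34+29+18+10+30 = 140
Hub → stop 1 → stop 4 → stop 2 → stop 5 → stop 3 → Hub: 19+34+29+8+10+28 = 128
… (46 more)
The minimum is 108.
One optimal route: Hub → stop 1 → stop 2 → stop 5 → stop 3 → stop 4 → Hub (or its reverse).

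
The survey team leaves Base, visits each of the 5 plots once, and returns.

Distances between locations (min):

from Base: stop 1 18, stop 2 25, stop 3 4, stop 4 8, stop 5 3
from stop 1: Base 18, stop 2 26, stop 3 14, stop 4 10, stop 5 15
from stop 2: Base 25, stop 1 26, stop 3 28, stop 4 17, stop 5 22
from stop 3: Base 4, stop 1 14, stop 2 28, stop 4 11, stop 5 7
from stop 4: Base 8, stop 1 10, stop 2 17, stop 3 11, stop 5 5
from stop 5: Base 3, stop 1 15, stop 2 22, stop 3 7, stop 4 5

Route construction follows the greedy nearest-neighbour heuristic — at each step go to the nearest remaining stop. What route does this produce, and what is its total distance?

Base → [stop 5:3 / stop 3:4 / stop 4:8 / stop 1:18 / stop 2:25] → stop 5 (3)
stop 5 → [stop 4:5 / stop 3:7 / stop 1:15 / stop 2:22] → stop 4 (5)
stop 4 → [stop 1:10 / stop 3:11 / stop 2:17] → stop 1 (10)
stop 1 → [stop 3:14 / stop 2:26] → stop 3 (14)
stop 3 → [stop 2:28] → stop 2 (28)
Return stop 2→Base: 25.
Total = 3 + 5 + 10 + 14 + 28 + 25 = 85.

Nearest-neighbour total = 85 min; route Base → stop 5 → stop 4 → stop 1 → stop 3 → stop 2 → Base.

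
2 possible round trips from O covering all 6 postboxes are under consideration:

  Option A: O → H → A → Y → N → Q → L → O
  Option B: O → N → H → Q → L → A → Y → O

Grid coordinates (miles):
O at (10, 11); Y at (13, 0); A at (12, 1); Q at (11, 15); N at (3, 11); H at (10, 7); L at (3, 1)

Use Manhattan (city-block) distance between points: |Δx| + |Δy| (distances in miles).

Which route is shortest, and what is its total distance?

Shortest is Option B, total 74 miles.

Option A: 4 + 8 + 2 + 21 + 12 + 22 + 17 = 86
Option B: 7 + 11 + 9 + 22 + 9 + 2 + 14 = 74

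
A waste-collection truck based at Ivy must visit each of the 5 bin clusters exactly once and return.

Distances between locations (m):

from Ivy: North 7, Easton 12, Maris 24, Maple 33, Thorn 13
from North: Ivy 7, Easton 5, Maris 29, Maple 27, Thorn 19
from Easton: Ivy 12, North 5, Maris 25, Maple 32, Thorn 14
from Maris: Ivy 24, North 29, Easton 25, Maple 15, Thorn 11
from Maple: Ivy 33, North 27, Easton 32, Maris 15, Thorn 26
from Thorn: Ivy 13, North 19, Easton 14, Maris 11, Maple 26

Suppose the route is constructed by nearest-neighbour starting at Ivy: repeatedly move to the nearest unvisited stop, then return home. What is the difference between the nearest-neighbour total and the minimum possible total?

The nearest-neighbour route is 2 m longer than optimal.

From Ivy: North=7, Easton=12, Thorn=13, Maris=24, Maple=33 → choose North (7).
From North: Easton=5, Thorn=19, Maple=27, Maris=29 → choose Easton (5).
From Easton: Thorn=14, Maris=25, Maple=32 → choose Thorn (14).
From Thorn: Maris=11, Maple=26 → choose Maris (11).
From Maris: Maple=15 → choose Maple (15).
NN route Ivy → North → Easton → Thorn → Maris → Maple → Ivy costs 85.
Optimal: Ivy → North → Easton → Maple → Maris → Thorn → Ivy costs 83 (by enumerating all 60 distinct tours).
Excess = 85 − 83 = 2.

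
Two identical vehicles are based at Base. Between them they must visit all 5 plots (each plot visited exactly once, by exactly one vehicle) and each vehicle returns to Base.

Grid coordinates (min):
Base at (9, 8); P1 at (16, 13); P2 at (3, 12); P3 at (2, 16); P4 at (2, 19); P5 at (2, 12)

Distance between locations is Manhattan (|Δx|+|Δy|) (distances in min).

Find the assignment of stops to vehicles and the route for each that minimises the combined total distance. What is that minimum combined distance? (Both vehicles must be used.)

Check every non-empty split of the stops between the two vehicles; for each half take its own optimal tour:
  {P1} + {P2, P3, P4, P5}: 24 + 36 = 60
  {P2} + {P1, P3, P4, P5}: 20 + 50 = 70
  {P1, P2} + {P3, P4, P5}: 36 + 36 = 72
  {P3} + {P1, P2, P4, P5}: 30 + 50 = 80
  {P1, P3} + {P2, P4, P5}: 44 + 36 = 80
  {P2, P3} + {P1, P4, P5}: 30 + 50 = 80
  … (15 splits in total)
Best: vehicle 1 Base → P1 → Base = 24; vehicle 2 Base → P2 → P3 → P4 → P5 → Base = 36; combined 60.

60 min — the smallest possible combined total.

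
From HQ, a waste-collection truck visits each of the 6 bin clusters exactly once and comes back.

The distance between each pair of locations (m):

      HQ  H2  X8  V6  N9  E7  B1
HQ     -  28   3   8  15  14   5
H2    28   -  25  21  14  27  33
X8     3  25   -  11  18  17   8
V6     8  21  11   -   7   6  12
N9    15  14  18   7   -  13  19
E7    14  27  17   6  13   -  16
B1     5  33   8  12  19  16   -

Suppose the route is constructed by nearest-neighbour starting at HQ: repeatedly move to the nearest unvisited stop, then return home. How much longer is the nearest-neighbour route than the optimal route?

The nearest-neighbour route is 8 m longer than optimal.

From HQ: X8=3, B1=5, V6=8, E7=14, N9=15, H2=28 → choose X8 (3).
From X8: B1=8, V6=11, E7=17, N9=18, H2=25 → choose B1 (8).
From B1: V6=12, E7=16, N9=19, H2=33 → choose V6 (12).
From V6: E7=6, N9=7, H2=21 → choose E7 (6).
From E7: N9=13, H2=27 → choose N9 (13).
From N9: H2=14 → choose H2 (14).
NN route HQ → X8 → B1 → V6 → E7 → N9 → H2 → HQ costs 84.
Optimal: HQ → X8 → H2 → N9 → V6 → E7 → B1 → HQ costs 76 (by enumerating all 360 distinct tours).
Excess = 84 − 76 = 8.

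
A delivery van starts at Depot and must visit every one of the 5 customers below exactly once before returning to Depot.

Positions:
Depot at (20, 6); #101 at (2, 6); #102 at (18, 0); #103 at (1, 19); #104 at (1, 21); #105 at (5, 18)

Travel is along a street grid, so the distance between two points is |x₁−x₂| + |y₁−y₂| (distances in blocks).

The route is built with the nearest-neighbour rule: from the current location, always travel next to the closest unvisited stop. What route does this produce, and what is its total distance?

Nearest-neighbour total = 80 blocks; route Depot → #102 → #101 → #103 → #104 → #105 → Depot.

From Depot: distances to unvisited — #102=8, #101=18, #105=27, #103=32, #104=34. Nearest is #102 (8).
From #102: distances to unvisited — #101=22, #105=31, #103=36, #104=38. Nearest is #101 (22).
From #101: distances to unvisited — #103=14, #105=15, #104=16. Nearest is #103 (14).
From #103: distances to unvisited — #104=2, #105=5. Nearest is #104 (2).
From #104: distances to unvisited — #105=7. Nearest is #105 (7).
Return #105→Depot: 27.
Total = 8 + 22 + 14 + 2 + 7 + 27 = 80.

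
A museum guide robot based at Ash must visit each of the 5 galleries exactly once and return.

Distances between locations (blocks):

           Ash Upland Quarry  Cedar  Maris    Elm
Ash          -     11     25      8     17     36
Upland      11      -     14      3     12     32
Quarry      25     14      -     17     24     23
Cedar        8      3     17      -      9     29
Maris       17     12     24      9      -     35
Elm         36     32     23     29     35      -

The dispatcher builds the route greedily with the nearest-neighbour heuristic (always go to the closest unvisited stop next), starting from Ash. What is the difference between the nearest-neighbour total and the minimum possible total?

From Ash: Cedar=8, Upland=11, Maris=17, Quarry=25, Elm=36 → choose Cedar (8).
From Cedar: Upland=3, Maris=9, Quarry=17, Elm=29 → choose Upland (3).
From Upland: Maris=12, Quarry=14, Elm=32 → choose Maris (12).
From Maris: Quarry=24, Elm=35 → choose Quarry (24).
From Quarry: Elm=23 → choose Elm (23).
NN route Ash → Cedar → Upland → Maris → Quarry → Elm → Ash costs 106.
Optimal: Ash → Upland → Quarry → Elm → Maris → Cedar → Ash costs 100 (by enumerating all 60 distinct tours).
Excess = 106 − 100 = 6.

The nearest-neighbour route is 6 blocks longer than optimal.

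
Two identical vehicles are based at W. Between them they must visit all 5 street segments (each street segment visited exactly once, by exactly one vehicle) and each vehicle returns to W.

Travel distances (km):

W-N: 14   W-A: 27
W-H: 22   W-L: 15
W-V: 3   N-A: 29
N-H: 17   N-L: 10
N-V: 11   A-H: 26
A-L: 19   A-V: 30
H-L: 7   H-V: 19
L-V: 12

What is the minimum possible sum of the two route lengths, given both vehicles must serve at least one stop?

90 km — the smallest possible combined total.

Try each way of splitting the stops between the two vehicles (each non-empty) and, for each split, find the best tour for each vehicle:
  {N} + {A, H, L, V}: 28 + 75 = 103
  {A} + {N, H, L, V}: 54 + 53 = 107
  {N, A} + {H, L, V}: 70 + 44 = 114
  {H} + {N, A, L, V}: 44 + 70 = 114
  {N, H} + {A, L, V}: 53 + 61 = 114
  {A, H} + {N, L, V}: 75 + 39 = 114
  … (15 splits in total)
  {N, A, H, L} + {V}: 84 + 6 = 90  ← best
Best: vehicle 1 W → N → H → L → A → W = 84; vehicle 2 W → V → W = 6; combined 90.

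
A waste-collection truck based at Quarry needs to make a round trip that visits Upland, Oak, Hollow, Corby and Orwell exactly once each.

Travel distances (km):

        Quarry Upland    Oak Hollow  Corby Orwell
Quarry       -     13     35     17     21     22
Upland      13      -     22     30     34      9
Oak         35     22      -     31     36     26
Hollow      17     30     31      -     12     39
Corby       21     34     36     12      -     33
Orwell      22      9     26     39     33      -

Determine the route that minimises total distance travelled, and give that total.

112 km — the shortest possible round trip.

Quarry → Upland → Oak → Hollow → Corby → Orwell → Quarry: 13+22+31+12+33+22 = 133
Quarry → Upland → Oak → Hollow → Orwell → Corby → Quarry: 13+22+31+39+33+21 = 159
Quarry → Upland → Oak → Corby → Hollow → Orwell → Quarry: 13+22+36+12+39+22 = 144
Quarry → Upland → Oak → Corby → Orwell → Hollow → Quarry: 13+22+36+33+39+17 = 160
Quarry → Upland → Oak → Orwell → Hollow → Corby → Quarry: 13+22+26+39+12+21 = 133
Quarry → Upland → Oak → Orwell → Corby → Hollow → Quarry: 13+22+26+33+12+17 = 123
Quarry → Upland → Hollow → Oak → Corby → Orwell → Quarry: 13+30+31+36+33+22 = 165
Quarry → Upland → Hollow → Oak → Orwell → Corby → Quarry: 13+30+31+26+33+21 = 154
Quarry → Upland → Hollow → Corby → Oak → Orwell → Quarry: 13+30+12+36+26+22 = 139
Quarry → Upland → Hollow → Corby → Orwell → Oak → Quarry: 13+30+12+33+26+35 = 149
Quarry → Upland → Hollow → Orwell → Oak → Corby → Quarry: 13+30+39+26+36+21 = 165
Quarry → Upland → Hollow → Orwell → Corby → Oak → Quarry: 13+30+39+33+36+35 = 186
Quarry → Upland → Corby → Oak → Hollow → Orwell → Quarry: 13+34+36+31+39+22 = 175
Quarry → Upland → Corby → Oak → Orwell → Hollow → Quarry: 13+34+36+26+39+17 = 165
… (46 more)
Quarry → Upland → Orwell → Oak → Hollow → Corby → Quarry: 13+9+26+31+12+21 = 112  ← best
The minimum is 112.
One optimal route: Quarry → Upland → Orwell → Oak → Hollow → Corby → Quarry (or its reverse).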